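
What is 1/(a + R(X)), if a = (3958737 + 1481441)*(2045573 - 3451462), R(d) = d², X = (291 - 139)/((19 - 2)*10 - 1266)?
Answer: -18769/143550687596293737 ≈ -1.3075e-13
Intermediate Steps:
X = -19/137 (X = 152/(17*10 - 1266) = 152/(170 - 1266) = 152/(-1096) = 152*(-1/1096) = -19/137 ≈ -0.13869)
a = -7648286408242 (a = 5440178*(-1405889) = -7648286408242)
1/(a + R(X)) = 1/(-7648286408242 + (-19/137)²) = 1/(-7648286408242 + 361/18769) = 1/(-143550687596293737/18769) = -18769/143550687596293737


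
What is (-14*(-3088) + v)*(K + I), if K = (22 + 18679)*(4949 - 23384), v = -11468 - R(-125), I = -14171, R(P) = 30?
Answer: -10940839341804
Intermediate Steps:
v = -11498 (v = -11468 - 1*30 = -11468 - 30 = -11498)
K = -344752935 (K = 18701*(-18435) = -344752935)
(-14*(-3088) + v)*(K + I) = (-14*(-3088) - 11498)*(-344752935 - 14171) = (43232 - 11498)*(-344767106) = 31734*(-344767106) = -10940839341804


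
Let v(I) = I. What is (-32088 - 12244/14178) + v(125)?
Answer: -226591829/7089 ≈ -31964.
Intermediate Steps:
(-32088 - 12244/14178) + v(125) = (-32088 - 12244/14178) + 125 = (-32088 - 12244*1/14178) + 125 = (-32088 - 6122/7089) + 125 = -227477954/7089 + 125 = -226591829/7089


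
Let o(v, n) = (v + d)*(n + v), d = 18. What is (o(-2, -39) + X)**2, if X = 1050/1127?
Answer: 11123077156/25921 ≈ 4.2911e+5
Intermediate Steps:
X = 150/161 (X = 1050*(1/1127) = 150/161 ≈ 0.93168)
o(v, n) = (18 + v)*(n + v) (o(v, n) = (v + 18)*(n + v) = (18 + v)*(n + v))
(o(-2, -39) + X)**2 = (((-2)**2 + 18*(-39) + 18*(-2) - 39*(-2)) + 150/161)**2 = ((4 - 702 - 36 + 78) + 150/161)**2 = (-656 + 150/161)**2 = (-105466/161)**2 = 11123077156/25921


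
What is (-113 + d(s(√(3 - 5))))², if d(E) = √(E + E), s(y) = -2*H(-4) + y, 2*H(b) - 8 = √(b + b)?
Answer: (113 - √2*√(-8 - I*√2))² ≈ 12673.0 + 904.67*I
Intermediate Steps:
H(b) = 4 + √2*√b/2 (H(b) = 4 + √(b + b)/2 = 4 + √(2*b)/2 = 4 + (√2*√b)/2 = 4 + √2*√b/2)
s(y) = -8 + y - 2*I*√2 (s(y) = -2*(4 + √2*√(-4)/2) + y = -2*(4 + √2*(2*I)/2) + y = -2*(4 + I*√2) + y = (-8 - 2*I*√2) + y = -8 + y - 2*I*√2)
d(E) = √2*√E (d(E) = √(2*E) = √2*√E)
(-113 + d(s(√(3 - 5))))² = (-113 + √2*√(-8 + √(3 - 5) - 2*I*√2))² = (-113 + √2*√(-8 + √(-2) - 2*I*√2))² = (-113 + √2*√(-8 + I*√2 - 2*I*√2))² = (-113 + √2*√(-8 - I*√2))²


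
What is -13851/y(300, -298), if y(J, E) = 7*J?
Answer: -4617/700 ≈ -6.5957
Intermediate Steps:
-13851/y(300, -298) = -13851/(7*300) = -13851/2100 = -13851*1/2100 = -4617/700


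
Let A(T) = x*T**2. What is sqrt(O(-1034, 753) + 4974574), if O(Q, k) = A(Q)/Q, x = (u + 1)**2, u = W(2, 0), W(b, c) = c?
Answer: 2*sqrt(1243385) ≈ 2230.1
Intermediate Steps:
u = 0
x = 1 (x = (0 + 1)**2 = 1**2 = 1)
A(T) = T**2 (A(T) = 1*T**2 = T**2)
O(Q, k) = Q (O(Q, k) = Q**2/Q = Q)
sqrt(O(-1034, 753) + 4974574) = sqrt(-1034 + 4974574) = sqrt(4973540) = 2*sqrt(1243385)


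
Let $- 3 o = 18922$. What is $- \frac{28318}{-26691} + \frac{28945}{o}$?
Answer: $- \frac{1781879789}{505047102} \approx -3.5281$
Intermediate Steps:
$o = - \frac{18922}{3}$ ($o = \left(- \frac{1}{3}\right) 18922 = - \frac{18922}{3} \approx -6307.3$)
$- \frac{28318}{-26691} + \frac{28945}{o} = - \frac{28318}{-26691} + \frac{28945}{- \frac{18922}{3}} = \left(-28318\right) \left(- \frac{1}{26691}\right) + 28945 \left(- \frac{3}{18922}\right) = \frac{28318}{26691} - \frac{86835}{18922} = - \frac{1781879789}{505047102}$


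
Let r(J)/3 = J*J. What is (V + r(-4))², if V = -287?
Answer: 57121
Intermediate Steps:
r(J) = 3*J² (r(J) = 3*(J*J) = 3*J²)
(V + r(-4))² = (-287 + 3*(-4)²)² = (-287 + 3*16)² = (-287 + 48)² = (-239)² = 57121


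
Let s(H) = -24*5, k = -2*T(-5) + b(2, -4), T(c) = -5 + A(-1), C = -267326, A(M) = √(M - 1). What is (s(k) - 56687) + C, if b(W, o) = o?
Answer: -324133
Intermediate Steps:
A(M) = √(-1 + M)
T(c) = -5 + I*√2 (T(c) = -5 + √(-1 - 1) = -5 + √(-2) = -5 + I*√2)
k = 6 - 2*I*√2 (k = -2*(-5 + I*√2) - 4 = (10 - 2*I*√2) - 4 = 6 - 2*I*√2 ≈ 6.0 - 2.8284*I)
s(H) = -120
(s(k) - 56687) + C = (-120 - 56687) - 267326 = -56807 - 267326 = -324133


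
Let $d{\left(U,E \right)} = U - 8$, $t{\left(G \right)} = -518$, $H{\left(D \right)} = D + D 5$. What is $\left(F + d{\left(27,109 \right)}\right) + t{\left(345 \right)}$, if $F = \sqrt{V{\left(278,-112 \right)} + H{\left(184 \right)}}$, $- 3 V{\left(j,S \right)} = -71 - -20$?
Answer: $-499 + \sqrt{1121} \approx -465.52$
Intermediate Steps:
$H{\left(D \right)} = 6 D$ ($H{\left(D \right)} = D + 5 D = 6 D$)
$d{\left(U,E \right)} = -8 + U$
$V{\left(j,S \right)} = 17$ ($V{\left(j,S \right)} = - \frac{-71 - -20}{3} = - \frac{-71 + 20}{3} = \left(- \frac{1}{3}\right) \left(-51\right) = 17$)
$F = \sqrt{1121}$ ($F = \sqrt{17 + 6 \cdot 184} = \sqrt{17 + 1104} = \sqrt{1121} \approx 33.481$)
$\left(F + d{\left(27,109 \right)}\right) + t{\left(345 \right)} = \left(\sqrt{1121} + \left(-8 + 27\right)\right) - 518 = \left(\sqrt{1121} + 19\right) - 518 = \left(19 + \sqrt{1121}\right) - 518 = -499 + \sqrt{1121}$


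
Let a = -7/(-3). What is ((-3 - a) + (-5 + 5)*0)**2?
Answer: 256/9 ≈ 28.444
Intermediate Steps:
a = 7/3 (a = -7*(-1/3) = 7/3 ≈ 2.3333)
((-3 - a) + (-5 + 5)*0)**2 = ((-3 - 1*7/3) + (-5 + 5)*0)**2 = ((-3 - 7/3) + 0*0)**2 = (-16/3 + 0)**2 = (-16/3)**2 = 256/9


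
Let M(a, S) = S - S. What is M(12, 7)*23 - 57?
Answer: -57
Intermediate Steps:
M(a, S) = 0
M(12, 7)*23 - 57 = 0*23 - 57 = 0 - 57 = -57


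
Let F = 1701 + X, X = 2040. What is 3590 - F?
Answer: -151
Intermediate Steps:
F = 3741 (F = 1701 + 2040 = 3741)
3590 - F = 3590 - 1*3741 = 3590 - 3741 = -151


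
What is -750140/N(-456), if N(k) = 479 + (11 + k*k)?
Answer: -375070/104213 ≈ -3.5991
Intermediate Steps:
N(k) = 490 + k² (N(k) = 479 + (11 + k²) = 490 + k²)
-750140/N(-456) = -750140/(490 + (-456)²) = -750140/(490 + 207936) = -750140/208426 = -750140*1/208426 = -375070/104213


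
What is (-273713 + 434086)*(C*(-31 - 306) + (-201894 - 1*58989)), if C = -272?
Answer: -27138158687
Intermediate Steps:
(-273713 + 434086)*(C*(-31 - 306) + (-201894 - 1*58989)) = (-273713 + 434086)*(-272*(-31 - 306) + (-201894 - 1*58989)) = 160373*(-272*(-337) + (-201894 - 58989)) = 160373*(91664 - 260883) = 160373*(-169219) = -27138158687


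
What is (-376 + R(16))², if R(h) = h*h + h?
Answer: 10816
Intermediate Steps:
R(h) = h + h² (R(h) = h² + h = h + h²)
(-376 + R(16))² = (-376 + 16*(1 + 16))² = (-376 + 16*17)² = (-376 + 272)² = (-104)² = 10816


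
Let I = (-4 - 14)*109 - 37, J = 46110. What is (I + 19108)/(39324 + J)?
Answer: 5703/28478 ≈ 0.20026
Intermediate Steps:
I = -1999 (I = -18*109 - 37 = -1962 - 37 = -1999)
(I + 19108)/(39324 + J) = (-1999 + 19108)/(39324 + 46110) = 17109/85434 = 17109*(1/85434) = 5703/28478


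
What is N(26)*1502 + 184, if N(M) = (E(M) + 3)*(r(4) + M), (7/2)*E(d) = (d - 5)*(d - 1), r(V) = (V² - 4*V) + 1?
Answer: 6204946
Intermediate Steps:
r(V) = 1 + V² - 4*V
E(d) = 2*(-1 + d)*(-5 + d)/7 (E(d) = 2*((d - 5)*(d - 1))/7 = 2*((-5 + d)*(-1 + d))/7 = 2*((-1 + d)*(-5 + d))/7 = 2*(-1 + d)*(-5 + d)/7)
N(M) = (1 + M)*(31/7 - 12*M/7 + 2*M²/7) (N(M) = ((10/7 - 12*M/7 + 2*M²/7) + 3)*((1 + 4² - 4*4) + M) = (31/7 - 12*M/7 + 2*M²/7)*((1 + 16 - 16) + M) = (31/7 - 12*M/7 + 2*M²/7)*(1 + M) = (1 + M)*(31/7 - 12*M/7 + 2*M²/7))
N(26)*1502 + 184 = (31/7 - 10/7*26² + (2/7)*26³ + (19/7)*26)*1502 + 184 = (31/7 - 10/7*676 + (2/7)*17576 + 494/7)*1502 + 184 = (31/7 - 6760/7 + 35152/7 + 494/7)*1502 + 184 = 4131*1502 + 184 = 6204762 + 184 = 6204946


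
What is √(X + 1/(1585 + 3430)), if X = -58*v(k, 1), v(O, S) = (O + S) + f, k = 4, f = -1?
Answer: I*√5834847185/5015 ≈ 15.232*I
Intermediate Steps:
v(O, S) = -1 + O + S (v(O, S) = (O + S) - 1 = -1 + O + S)
X = -232 (X = -58*(-1 + 4 + 1) = -58*4 = -232)
√(X + 1/(1585 + 3430)) = √(-232 + 1/(1585 + 3430)) = √(-232 + 1/5015) = √(-1163479/5015) = I*√5834847185/5015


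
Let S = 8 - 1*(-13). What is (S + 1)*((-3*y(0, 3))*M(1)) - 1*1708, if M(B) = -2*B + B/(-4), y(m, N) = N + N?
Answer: -817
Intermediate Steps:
y(m, N) = 2*N
M(B) = -9*B/4 (M(B) = -2*B + B*(-1/4) = -2*B - B/4 = -9*B/4)
S = 21 (S = 8 + 13 = 21)
(S + 1)*((-3*y(0, 3))*M(1)) - 1*1708 = (21 + 1)*((-6*3)*(-9/4*1)) - 1*1708 = 22*(-3*6*(-9/4)) - 1708 = 22*(-18*(-9/4)) - 1708 = 22*(81/2) - 1708 = 891 - 1708 = -817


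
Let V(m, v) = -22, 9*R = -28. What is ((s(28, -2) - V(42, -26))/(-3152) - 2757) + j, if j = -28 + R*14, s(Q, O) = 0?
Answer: -40120331/14184 ≈ -2828.6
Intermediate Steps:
R = -28/9 (R = (1/9)*(-28) = -28/9 ≈ -3.1111)
j = -644/9 (j = -28 - 28/9*14 = -28 - 392/9 = -644/9 ≈ -71.556)
((s(28, -2) - V(42, -26))/(-3152) - 2757) + j = ((0 - 1*(-22))/(-3152) - 2757) - 644/9 = ((0 + 22)*(-1/3152) - 2757) - 644/9 = (22*(-1/3152) - 2757) - 644/9 = (-11/1576 - 2757) - 644/9 = -4345043/1576 - 644/9 = -40120331/14184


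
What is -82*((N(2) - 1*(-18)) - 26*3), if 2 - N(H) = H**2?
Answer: 5084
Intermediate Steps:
N(H) = 2 - H**2
-82*((N(2) - 1*(-18)) - 26*3) = -82*(((2 - 1*2**2) - 1*(-18)) - 26*3) = -82*(((2 - 1*4) + 18) - 78) = -82*(((2 - 4) + 18) - 78) = -82*((-2 + 18) - 78) = -82*(16 - 78) = -82*(-62) = 5084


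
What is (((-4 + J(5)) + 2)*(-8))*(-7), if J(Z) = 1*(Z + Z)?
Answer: 448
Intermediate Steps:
J(Z) = 2*Z (J(Z) = 1*(2*Z) = 2*Z)
(((-4 + J(5)) + 2)*(-8))*(-7) = (((-4 + 2*5) + 2)*(-8))*(-7) = (((-4 + 10) + 2)*(-8))*(-7) = ((6 + 2)*(-8))*(-7) = (8*(-8))*(-7) = -64*(-7) = 448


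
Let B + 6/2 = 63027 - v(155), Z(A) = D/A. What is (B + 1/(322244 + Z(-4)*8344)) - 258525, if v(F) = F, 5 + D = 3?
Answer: -63865248895/326416 ≈ -1.9566e+5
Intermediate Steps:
D = -2 (D = -5 + 3 = -2)
Z(A) = -2/A
B = 62869 (B = -3 + (63027 - 1*155) = -3 + (63027 - 155) = -3 + 62872 = 62869)
(B + 1/(322244 + Z(-4)*8344)) - 258525 = (62869 + 1/(322244 - 2/(-4)*8344)) - 258525 = (62869 + 1/(322244 - 2*(-¼)*8344)) - 258525 = (62869 + 1/(322244 + (½)*8344)) - 258525 = (62869 + 1/(322244 + 4172)) - 258525 = (62869 + 1/326416) - 258525 = 20521447505/326416 - 258525 = -63865248895/326416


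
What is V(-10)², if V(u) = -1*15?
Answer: 225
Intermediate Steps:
V(u) = -15
V(-10)² = (-15)² = 225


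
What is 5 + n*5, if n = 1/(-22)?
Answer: 105/22 ≈ 4.7727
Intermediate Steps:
n = -1/22 ≈ -0.045455
5 + n*5 = 5 - 1/22*5 = 5 - 5/22 = 105/22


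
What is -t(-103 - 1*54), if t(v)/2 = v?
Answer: 314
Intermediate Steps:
t(v) = 2*v
-t(-103 - 1*54) = -2*(-103 - 1*54) = -2*(-103 - 54) = -2*(-157) = -1*(-314) = 314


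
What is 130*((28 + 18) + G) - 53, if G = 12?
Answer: 7487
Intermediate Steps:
130*((28 + 18) + G) - 53 = 130*((28 + 18) + 12) - 53 = 130*(46 + 12) - 53 = 130*58 - 53 = 7540 - 53 = 7487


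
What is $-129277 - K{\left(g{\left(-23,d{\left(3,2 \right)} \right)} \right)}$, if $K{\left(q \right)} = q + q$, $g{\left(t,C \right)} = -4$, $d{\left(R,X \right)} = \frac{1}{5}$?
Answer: $-129269$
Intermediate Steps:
$d{\left(R,X \right)} = \frac{1}{5}$
$K{\left(q \right)} = 2 q$
$-129277 - K{\left(g{\left(-23,d{\left(3,2 \right)} \right)} \right)} = -129277 - 2 \left(-4\right) = -129277 - -8 = -129277 + 8 = -129269$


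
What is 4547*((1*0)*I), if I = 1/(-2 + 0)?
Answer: 0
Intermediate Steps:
I = -½ (I = 1/(-2) = -½ ≈ -0.50000)
4547*((1*0)*I) = 4547*((1*0)*(-½)) = 4547*(0*(-½)) = 4547*0 = 0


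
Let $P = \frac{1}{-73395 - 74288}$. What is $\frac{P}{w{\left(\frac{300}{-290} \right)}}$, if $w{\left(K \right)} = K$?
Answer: $\frac{29}{4430490} \approx 6.5456 \cdot 10^{-6}$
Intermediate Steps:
$P = - \frac{1}{147683}$ ($P = \frac{1}{-147683} = - \frac{1}{147683} \approx -6.7713 \cdot 10^{-6}$)
$\frac{P}{w{\left(\frac{300}{-290} \right)}} = - \frac{1}{147683 \frac{300}{-290}} = - \frac{1}{147683 \cdot 300 \left(- \frac{1}{290}\right)} = - \frac{1}{147683 \left(- \frac{30}{29}\right)} = \left(- \frac{1}{147683}\right) \left(- \frac{29}{30}\right) = \frac{29}{4430490}$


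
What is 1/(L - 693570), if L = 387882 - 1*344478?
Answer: -1/650166 ≈ -1.5381e-6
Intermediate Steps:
L = 43404 (L = 387882 - 344478 = 43404)
1/(L - 693570) = 1/(43404 - 693570) = 1/(-650166) = -1/650166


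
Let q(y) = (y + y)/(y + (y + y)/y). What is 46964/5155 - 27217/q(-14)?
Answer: -420582157/36085 ≈ -11655.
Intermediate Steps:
q(y) = 2*y/(2 + y) (q(y) = (2*y)/(y + (2*y)/y) = (2*y)/(y + 2) = (2*y)/(2 + y) = 2*y/(2 + y))
46964/5155 - 27217/q(-14) = 46964/5155 - 27217/(2*(-14)/(2 - 14)) = 46964*(1/5155) - 27217/(2*(-14)/(-12)) = 46964/5155 - 27217/(2*(-14)*(-1/12)) = 46964/5155 - 27217/7/3 = 46964/5155 - 27217*3/7 = 46964/5155 - 81651/7 = -420582157/36085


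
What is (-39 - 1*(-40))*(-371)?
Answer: -371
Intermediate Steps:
(-39 - 1*(-40))*(-371) = (-39 + 40)*(-371) = 1*(-371) = -371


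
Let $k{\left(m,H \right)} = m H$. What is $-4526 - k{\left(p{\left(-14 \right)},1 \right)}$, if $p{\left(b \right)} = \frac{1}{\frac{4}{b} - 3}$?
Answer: $- \frac{104091}{23} \approx -4525.7$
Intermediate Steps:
$p{\left(b \right)} = \frac{1}{-3 + \frac{4}{b}}$
$k{\left(m,H \right)} = H m$
$-4526 - k{\left(p{\left(-14 \right)},1 \right)} = -4526 - 1 \left(\left(-1\right) \left(-14\right) \frac{1}{-4 + 3 \left(-14\right)}\right) = -4526 - 1 \left(\left(-1\right) \left(-14\right) \frac{1}{-4 - 42}\right) = -4526 - 1 \left(\left(-1\right) \left(-14\right) \frac{1}{-46}\right) = -4526 - 1 \left(\left(-1\right) \left(-14\right) \left(- \frac{1}{46}\right)\right) = -4526 - 1 \left(- \frac{7}{23}\right) = -4526 - - \frac{7}{23} = -4526 + \frac{7}{23} = - \frac{104091}{23}$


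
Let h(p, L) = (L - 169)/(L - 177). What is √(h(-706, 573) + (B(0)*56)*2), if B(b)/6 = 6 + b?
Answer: √4391959/33 ≈ 63.506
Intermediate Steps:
B(b) = 36 + 6*b (B(b) = 6*(6 + b) = 36 + 6*b)
h(p, L) = (-169 + L)/(-177 + L)
√(h(-706, 573) + (B(0)*56)*2) = √((-169 + 573)/(-177 + 573) + ((36 + 6*0)*56)*2) = √(404/396 + ((36 + 0)*56)*2) = √((1/396)*404 + (36*56)*2) = √(101/99 + 2016*2) = √(101/99 + 4032) = √(399269/99) = √4391959/33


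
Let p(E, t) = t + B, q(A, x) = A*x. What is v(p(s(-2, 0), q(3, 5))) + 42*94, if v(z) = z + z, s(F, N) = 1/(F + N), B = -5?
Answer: 3968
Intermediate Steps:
p(E, t) = -5 + t (p(E, t) = t - 5 = -5 + t)
v(z) = 2*z
v(p(s(-2, 0), q(3, 5))) + 42*94 = 2*(-5 + 3*5) + 42*94 = 2*(-5 + 15) + 3948 = 2*10 + 3948 = 20 + 3948 = 3968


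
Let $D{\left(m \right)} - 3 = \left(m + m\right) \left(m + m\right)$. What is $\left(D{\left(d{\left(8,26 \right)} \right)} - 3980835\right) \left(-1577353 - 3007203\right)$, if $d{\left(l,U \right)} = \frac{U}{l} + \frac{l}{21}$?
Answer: $\frac{8048296509110597}{441} \approx 1.825 \cdot 10^{13}$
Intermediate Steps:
$d{\left(l,U \right)} = \frac{l}{21} + \frac{U}{l}$ ($d{\left(l,U \right)} = \frac{U}{l} + l \frac{1}{21} = \frac{U}{l} + \frac{l}{21} = \frac{l}{21} + \frac{U}{l}$)
$D{\left(m \right)} = 3 + 4 m^{2}$ ($D{\left(m \right)} = 3 + \left(m + m\right) \left(m + m\right) = 3 + 2 m 2 m = 3 + 4 m^{2}$)
$\left(D{\left(d{\left(8,26 \right)} \right)} - 3980835\right) \left(-1577353 - 3007203\right) = \left(\left(3 + 4 \left(\frac{1}{21} \cdot 8 + \frac{26}{8}\right)^{2}\right) - 3980835\right) \left(-1577353 - 3007203\right) = \left(\left(3 + 4 \left(\frac{8}{21} + 26 \cdot \frac{1}{8}\right)^{2}\right) - 3980835\right) \left(-4584556\right) = \left(\left(3 + 4 \left(\frac{8}{21} + \frac{13}{4}\right)^{2}\right) - 3980835\right) \left(-4584556\right) = \left(\left(3 + 4 \left(\frac{305}{84}\right)^{2}\right) - 3980835\right) \left(-4584556\right) = \left(\left(3 + 4 \cdot \frac{93025}{7056}\right) - 3980835\right) \left(-4584556\right) = \left(\left(3 + \frac{93025}{1764}\right) - 3980835\right) \left(-4584556\right) = \left(\frac{98317}{1764} - 3980835\right) \left(-4584556\right) = \left(- \frac{7022094623}{1764}\right) \left(-4584556\right) = \frac{8048296509110597}{441}$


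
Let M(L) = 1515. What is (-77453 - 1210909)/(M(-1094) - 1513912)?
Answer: 1288362/1512397 ≈ 0.85187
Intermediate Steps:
(-77453 - 1210909)/(M(-1094) - 1513912) = (-77453 - 1210909)/(1515 - 1513912) = -1288362/(-1512397) = -1288362*(-1/1512397) = 1288362/1512397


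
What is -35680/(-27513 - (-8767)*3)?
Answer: 8920/303 ≈ 29.439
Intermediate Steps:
-35680/(-27513 - (-8767)*3) = -35680/(-27513 - 1*(-26301)) = -35680/(-27513 + 26301) = -35680/(-1212) = -35680*(-1/1212) = 8920/303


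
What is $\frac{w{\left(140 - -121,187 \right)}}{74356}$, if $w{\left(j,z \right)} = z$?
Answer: $\frac{187}{74356} \approx 0.0025149$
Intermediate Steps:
$\frac{w{\left(140 - -121,187 \right)}}{74356} = \frac{187}{74356}$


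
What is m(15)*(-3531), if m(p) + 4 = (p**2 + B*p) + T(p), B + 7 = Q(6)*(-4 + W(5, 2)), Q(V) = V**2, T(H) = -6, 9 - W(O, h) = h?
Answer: -6108630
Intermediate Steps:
W(O, h) = 9 - h
B = 101 (B = -7 + 6**2*(-4 + (9 - 1*2)) = -7 + 36*(-4 + (9 - 2)) = -7 + 36*(-4 + 7) = -7 + 36*3 = -7 + 108 = 101)
m(p) = -10 + p**2 + 101*p (m(p) = -4 + ((p**2 + 101*p) - 6) = -4 + (-6 + p**2 + 101*p) = -10 + p**2 + 101*p)
m(15)*(-3531) = (-10 + 15**2 + 101*15)*(-3531) = (-10 + 225 + 1515)*(-3531) = 1730*(-3531) = -6108630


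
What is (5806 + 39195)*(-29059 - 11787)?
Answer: -1838110846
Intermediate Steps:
(5806 + 39195)*(-29059 - 11787) = 45001*(-40846) = -1838110846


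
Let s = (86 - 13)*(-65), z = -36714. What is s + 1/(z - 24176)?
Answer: -288923051/60890 ≈ -4745.0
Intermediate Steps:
s = -4745 (s = 73*(-65) = -4745)
s + 1/(z - 24176) = -4745 + 1/(-36714 - 24176) = -4745 + 1/(-60890) = -4745 - 1/60890 = -288923051/60890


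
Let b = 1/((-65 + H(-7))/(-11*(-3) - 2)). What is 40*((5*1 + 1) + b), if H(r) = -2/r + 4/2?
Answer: 96680/439 ≈ 220.23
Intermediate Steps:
H(r) = 2 - 2/r (H(r) = -2/r + 4*(½) = -2/r + 2 = 2 - 2/r)
b = -217/439 (b = 1/((-65 + (2 - 2/(-7)))/(-11*(-3) - 2)) = 1/((-65 + (2 - 2*(-⅐)))/(33 - 2)) = 1/((-65 + (2 + 2/7))/31) = 1/((-65 + 16/7)*(1/31)) = 1/(-439/7*1/31) = 1/(-439/217) = -217/439 ≈ -0.49431)
40*((5*1 + 1) + b) = 40*((5*1 + 1) - 217/439) = 40*((5 + 1) - 217/439) = 40*(6 - 217/439) = 40*(2417/439) = 96680/439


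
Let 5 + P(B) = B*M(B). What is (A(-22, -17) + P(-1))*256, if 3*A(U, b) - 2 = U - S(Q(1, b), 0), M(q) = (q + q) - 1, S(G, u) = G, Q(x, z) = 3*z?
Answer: 6400/3 ≈ 2133.3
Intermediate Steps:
M(q) = -1 + 2*q (M(q) = 2*q - 1 = -1 + 2*q)
A(U, b) = ⅔ - b + U/3 (A(U, b) = ⅔ + (U - 3*b)/3 = ⅔ + (-b + U/3) = ⅔ - b + U/3)
P(B) = -5 + B*(-1 + 2*B)
(A(-22, -17) + P(-1))*256 = ((⅔ - 1*(-17) + (⅓)*(-22)) + (-5 - (-1 + 2*(-1))))*256 = ((⅔ + 17 - 22/3) + (-5 - (-1 - 2)))*256 = (31/3 + (-5 - 1*(-3)))*256 = (31/3 + (-5 + 3))*256 = (31/3 - 2)*256 = (25/3)*256 = 6400/3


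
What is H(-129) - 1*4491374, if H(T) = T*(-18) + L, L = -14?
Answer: -4489066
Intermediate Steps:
H(T) = -14 - 18*T (H(T) = T*(-18) - 14 = -18*T - 14 = -14 - 18*T)
H(-129) - 1*4491374 = (-14 - 18*(-129)) - 1*4491374 = (-14 + 2322) - 4491374 = 2308 - 4491374 = -4489066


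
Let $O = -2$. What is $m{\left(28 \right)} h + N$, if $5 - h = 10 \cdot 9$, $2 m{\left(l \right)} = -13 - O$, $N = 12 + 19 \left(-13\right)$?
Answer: $\frac{465}{2} \approx 232.5$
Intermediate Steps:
$N = -235$ ($N = 12 - 247 = -235$)
$m{\left(l \right)} = - \frac{11}{2}$ ($m{\left(l \right)} = \frac{-13 - -2}{2} = \frac{-13 + 2}{2} = \frac{1}{2} \left(-11\right) = - \frac{11}{2}$)
$h = -85$ ($h = 5 - 10 \cdot 9 = 5 - 90 = -85$)
$m{\left(28 \right)} h + N = \left(- \frac{11}{2}\right) \left(-85\right) - 235 = \frac{935}{2} - 235 = \frac{465}{2}$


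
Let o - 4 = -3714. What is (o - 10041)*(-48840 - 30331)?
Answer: 1088680421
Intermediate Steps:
o = -3710 (o = 4 - 3714 = -3710)
(o - 10041)*(-48840 - 30331) = (-3710 - 10041)*(-48840 - 30331) = -13751*(-79171) = 1088680421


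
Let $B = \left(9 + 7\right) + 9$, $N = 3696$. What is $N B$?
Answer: $92400$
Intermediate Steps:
$B = 25$ ($B = 16 + 9 = 25$)
$N B = 3696 \cdot 25 = 92400$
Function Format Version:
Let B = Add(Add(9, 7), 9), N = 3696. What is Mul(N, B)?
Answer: 92400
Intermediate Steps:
B = 25 (B = Add(16, 9) = 25)
Mul(N, B) = Mul(3696, 25) = 92400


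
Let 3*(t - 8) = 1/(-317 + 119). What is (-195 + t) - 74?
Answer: -155035/594 ≈ -261.00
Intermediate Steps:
t = 4751/594 (t = 8 + 1/(3*(-317 + 119)) = 8 + (1/3)/(-198) = 8 + (1/3)*(-1/198) = 8 - 1/594 = 4751/594 ≈ 7.9983)
(-195 + t) - 74 = (-195 + 4751/594) - 74 = -111079/594 - 74 = -155035/594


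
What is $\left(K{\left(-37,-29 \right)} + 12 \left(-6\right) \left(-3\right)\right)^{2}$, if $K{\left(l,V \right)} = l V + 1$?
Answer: $1664100$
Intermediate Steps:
$K{\left(l,V \right)} = 1 + V l$ ($K{\left(l,V \right)} = V l + 1 = 1 + V l$)
$\left(K{\left(-37,-29 \right)} + 12 \left(-6\right) \left(-3\right)\right)^{2} = \left(\left(1 - -1073\right) + 12 \left(-6\right) \left(-3\right)\right)^{2} = \left(\left(1 + 1073\right) - -216\right)^{2} = \left(1074 + 216\right)^{2} = 1290^{2} = 1664100$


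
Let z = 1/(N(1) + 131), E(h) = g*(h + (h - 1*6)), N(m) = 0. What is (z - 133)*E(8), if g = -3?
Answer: 522660/131 ≈ 3989.8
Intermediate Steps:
E(h) = 18 - 6*h (E(h) = -3*(h + (h - 1*6)) = -3*(h + (h - 6)) = -3*(h + (-6 + h)) = -3*(-6 + 2*h) = 18 - 6*h)
z = 1/131 (z = 1/(0 + 131) = 1/131 ≈ 0.0076336)
(z - 133)*E(8) = (1/131 - 133)*(18 - 6*8) = -17422*(18 - 48)/131 = -17422/131*(-30) = 522660/131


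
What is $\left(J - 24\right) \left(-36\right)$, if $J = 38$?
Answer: $-504$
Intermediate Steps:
$\left(J - 24\right) \left(-36\right) = \left(38 - 24\right) \left(-36\right) = 14 \left(-36\right) = -504$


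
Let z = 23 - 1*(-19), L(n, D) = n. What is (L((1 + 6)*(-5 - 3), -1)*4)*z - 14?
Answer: -9422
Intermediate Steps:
z = 42 (z = 23 + 19 = 42)
(L((1 + 6)*(-5 - 3), -1)*4)*z - 14 = (((1 + 6)*(-5 - 3))*4)*42 - 14 = ((7*(-8))*4)*42 - 14 = -56*4*42 - 14 = -224*42 - 14 = -9408 - 14 = -9422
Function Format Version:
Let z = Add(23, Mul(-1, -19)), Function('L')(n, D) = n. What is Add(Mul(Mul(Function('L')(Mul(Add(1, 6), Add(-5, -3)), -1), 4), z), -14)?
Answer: -9422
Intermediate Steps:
z = 42 (z = Add(23, 19) = 42)
Add(Mul(Mul(Function('L')(Mul(Add(1, 6), Add(-5, -3)), -1), 4), z), -14) = Add(Mul(Mul(Mul(Add(1, 6), Add(-5, -3)), 4), 42), -14) = Add(Mul(Mul(Mul(7, -8), 4), 42), -14) = Add(Mul(Mul(-56, 4), 42), -14) = Add(Mul(-224, 42), -14) = Add(-9408, -14) = -9422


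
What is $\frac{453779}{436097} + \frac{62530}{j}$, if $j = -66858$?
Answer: $\frac{1534805486}{14578286613} \approx 0.10528$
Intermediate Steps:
$\frac{453779}{436097} + \frac{62530}{j} = \frac{453779}{436097} + \frac{62530}{-66858} = 453779 \cdot \frac{1}{436097} + 62530 \left(- \frac{1}{66858}\right) = \frac{453779}{436097} - \frac{31265}{33429} = \frac{1534805486}{14578286613}$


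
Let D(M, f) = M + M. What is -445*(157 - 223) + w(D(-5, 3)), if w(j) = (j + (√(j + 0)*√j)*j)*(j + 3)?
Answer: 28740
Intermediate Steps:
D(M, f) = 2*M
w(j) = (3 + j)*(j + j²) (w(j) = (j + (√j*√j)*j)*(3 + j) = (j + j*j)*(3 + j) = (j + j²)*(3 + j) = (3 + j)*(j + j²))
-445*(157 - 223) + w(D(-5, 3)) = -445*(157 - 223) + (2*(-5))*(3 + (2*(-5))² + 4*(2*(-5))) = -445*(-66) - 10*(3 + (-10)² + 4*(-10)) = 29370 - 10*(3 + 100 - 40) = 29370 - 10*63 = 29370 - 630 = 28740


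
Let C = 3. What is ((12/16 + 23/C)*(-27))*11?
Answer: -9999/4 ≈ -2499.8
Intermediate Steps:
((12/16 + 23/C)*(-27))*11 = ((12/16 + 23/3)*(-27))*11 = ((12*(1/16) + 23*(⅓))*(-27))*11 = ((¾ + 23/3)*(-27))*11 = ((101/12)*(-27))*11 = -909/4*11 = -9999/4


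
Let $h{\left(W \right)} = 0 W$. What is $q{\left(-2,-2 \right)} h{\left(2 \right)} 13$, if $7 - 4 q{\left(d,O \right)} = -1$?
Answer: $0$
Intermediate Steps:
$h{\left(W \right)} = 0$
$q{\left(d,O \right)} = 2$ ($q{\left(d,O \right)} = \frac{7}{4} - - \frac{1}{4} = \frac{7}{4} + \frac{1}{4} = 2$)
$q{\left(-2,-2 \right)} h{\left(2 \right)} 13 = 2 \cdot 0 \cdot 13 = 0 \cdot 13 = 0$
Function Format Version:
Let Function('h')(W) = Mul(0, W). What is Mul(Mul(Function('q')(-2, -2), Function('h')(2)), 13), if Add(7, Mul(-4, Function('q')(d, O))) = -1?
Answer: 0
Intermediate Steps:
Function('h')(W) = 0
Function('q')(d, O) = 2 (Function('q')(d, O) = Add(Rational(7, 4), Mul(Rational(-1, 4), -1)) = Add(Rational(7, 4), Rational(1, 4)) = 2)
Mul(Mul(Function('q')(-2, -2), Function('h')(2)), 13) = Mul(Mul(2, 0), 13) = Mul(0, 13) = 0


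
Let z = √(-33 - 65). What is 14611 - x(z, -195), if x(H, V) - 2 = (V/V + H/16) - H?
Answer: 14608 + 105*I*√2/16 ≈ 14608.0 + 9.2808*I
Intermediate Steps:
z = 7*I*√2 (z = √(-98) = 7*I*√2 ≈ 9.8995*I)
x(H, V) = 3 - 15*H/16 (x(H, V) = 2 + ((V/V + H/16) - H) = 2 + ((1 + H*(1/16)) - H) = 2 + ((1 + H/16) - H) = 2 + (1 - 15*H/16) = 3 - 15*H/16)
14611 - x(z, -195) = 14611 - (3 - 105*I*√2/16) = 14611 + (-3 + 105*I*√2/16) = 14608 + 105*I*√2/16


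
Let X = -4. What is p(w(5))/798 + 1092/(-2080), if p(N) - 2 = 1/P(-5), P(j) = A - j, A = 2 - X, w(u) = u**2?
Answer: -91709/175560 ≈ -0.52238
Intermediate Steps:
A = 6 (A = 2 - 1*(-4) = 2 + 4 = 6)
P(j) = 6 - j
p(N) = 23/11 (p(N) = 2 + 1/(6 - 1*(-5)) = 2 + 1/(6 + 5) = 2 + 1/11 = 23/11)
p(w(5))/798 + 1092/(-2080) = (23/11)/798 + 1092/(-2080) = (23/11)*(1/798) + 1092*(-1/2080) = 23/8778 - 21/40 = -91709/175560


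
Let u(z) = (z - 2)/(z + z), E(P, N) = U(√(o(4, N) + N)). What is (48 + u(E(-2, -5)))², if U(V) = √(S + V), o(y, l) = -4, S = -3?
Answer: (-2 + 97*√3*√(-1 + I))²*(-1 - I)/24 ≈ 2334.1 + 43.341*I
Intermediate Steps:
U(V) = √(-3 + V)
E(P, N) = √(-3 + √(-4 + N))
u(z) = (-2 + z)/(2*z) (u(z) = (-2 + z)/((2*z)) = (-2 + z)*(1/(2*z)) = (-2 + z)/(2*z))
(48 + u(E(-2, -5)))² = (48 + (-2 + √(-3 + √(-4 - 5)))/(2*(√(-3 + √(-4 - 5)))))² = (48 + (-2 + √(-3 + √(-9)))/(2*(√(-3 + √(-9)))))² = (48 + (-2 + √(-3 + 3*I))/(2*(√(-3 + 3*I))))² = (48 + (-2 + √(-3 + 3*I))/(2*√(-3 + 3*I)))²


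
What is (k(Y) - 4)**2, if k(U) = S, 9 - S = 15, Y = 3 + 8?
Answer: 100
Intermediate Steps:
Y = 11
S = -6 (S = 9 - 1*15 = 9 - 15 = -6)
k(U) = -6
(k(Y) - 4)**2 = (-6 - 4)**2 = (-10)**2 = 100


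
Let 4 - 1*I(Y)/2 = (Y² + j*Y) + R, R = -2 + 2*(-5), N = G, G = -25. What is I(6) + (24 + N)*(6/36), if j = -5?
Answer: 119/6 ≈ 19.833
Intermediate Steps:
N = -25
R = -12 (R = -2 - 10 = -12)
I(Y) = 32 - 2*Y² + 10*Y (I(Y) = 8 - 2*((Y² - 5*Y) - 12) = 8 - 2*(-12 + Y² - 5*Y) = 8 + (24 - 2*Y² + 10*Y) = 32 - 2*Y² + 10*Y)
I(6) + (24 + N)*(6/36) = (32 - 2*6² + 10*6) + (24 - 25)*(6/36) = (32 - 2*36 + 60) - 6/36 = (32 - 72 + 60) - 1*⅙ = 20 - ⅙ = 119/6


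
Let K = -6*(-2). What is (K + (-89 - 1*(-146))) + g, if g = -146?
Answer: -77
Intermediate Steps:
K = 12
(K + (-89 - 1*(-146))) + g = (12 + (-89 - 1*(-146))) - 146 = (12 + (-89 + 146)) - 146 = (12 + 57) - 146 = 69 - 146 = -77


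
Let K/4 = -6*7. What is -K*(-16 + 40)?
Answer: 4032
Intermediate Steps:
K = -168 (K = 4*(-6*7) = 4*(-42) = -168)
-K*(-16 + 40) = -(-168)*(-16 + 40) = -(-168)*24 = -1*(-4032) = 4032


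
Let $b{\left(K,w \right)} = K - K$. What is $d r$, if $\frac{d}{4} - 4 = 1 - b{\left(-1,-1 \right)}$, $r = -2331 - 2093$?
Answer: $-88480$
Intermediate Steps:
$b{\left(K,w \right)} = 0$
$r = -4424$ ($r = -2331 - 2093 = -4424$)
$d = 20$ ($d = 16 + 4 \left(1 - 0\right) = 16 + 4 \left(1 + 0\right) = 16 + 4 \cdot 1 = 16 + 4 = 20$)
$d r = 20 \left(-4424\right) = -88480$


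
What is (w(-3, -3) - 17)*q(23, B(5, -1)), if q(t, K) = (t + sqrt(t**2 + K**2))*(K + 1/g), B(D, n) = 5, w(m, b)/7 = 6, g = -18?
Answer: 51175/18 + 2225*sqrt(554)/18 ≈ 5752.5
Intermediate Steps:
w(m, b) = 42 (w(m, b) = 7*6 = 42)
q(t, K) = (-1/18 + K)*(t + sqrt(K**2 + t**2)) (q(t, K) = (t + sqrt(t**2 + K**2))*(K + 1/(-18)) = (t + sqrt(K**2 + t**2))*(K - 1/18) = (t + sqrt(K**2 + t**2))*(-1/18 + K) = (-1/18 + K)*(t + sqrt(K**2 + t**2)))
(w(-3, -3) - 17)*q(23, B(5, -1)) = (42 - 17)*(-1/18*23 - sqrt(5**2 + 23**2)/18 + 5*(23 + sqrt(5**2 + 23**2))) = 25*(-23/18 - sqrt(25 + 529)/18 + 5*(23 + sqrt(25 + 529))) = 25*(-23/18 - sqrt(554)/18 + 5*(23 + sqrt(554))) = 25*(-23/18 - sqrt(554)/18 + (115 + 5*sqrt(554))) = 25*(2047/18 + 89*sqrt(554)/18) = 51175/18 + 2225*sqrt(554)/18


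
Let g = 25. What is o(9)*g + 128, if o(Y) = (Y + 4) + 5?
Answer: 578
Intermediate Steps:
o(Y) = 9 + Y (o(Y) = (4 + Y) + 5 = 9 + Y)
o(9)*g + 128 = (9 + 9)*25 + 128 = 18*25 + 128 = 450 + 128 = 578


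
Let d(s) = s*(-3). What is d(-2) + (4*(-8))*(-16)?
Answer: 518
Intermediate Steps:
d(s) = -3*s
d(-2) + (4*(-8))*(-16) = -3*(-2) + (4*(-8))*(-16) = 6 - 32*(-16) = 6 + 512 = 518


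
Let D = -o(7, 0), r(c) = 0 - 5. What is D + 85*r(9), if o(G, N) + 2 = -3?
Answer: -420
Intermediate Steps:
r(c) = -5
o(G, N) = -5 (o(G, N) = -2 - 3 = -5)
D = 5 (D = -1*(-5) = 5)
D + 85*r(9) = 5 + 85*(-5) = 5 - 425 = -420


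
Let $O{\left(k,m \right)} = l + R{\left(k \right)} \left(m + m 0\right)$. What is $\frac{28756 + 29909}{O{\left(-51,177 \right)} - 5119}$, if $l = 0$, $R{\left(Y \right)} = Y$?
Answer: $- \frac{58665}{14146} \approx -4.1471$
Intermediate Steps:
$O{\left(k,m \right)} = k m$ ($O{\left(k,m \right)} = 0 + k \left(m + m 0\right) = 0 + k \left(m + 0\right) = 0 + k m = k m$)
$\frac{28756 + 29909}{O{\left(-51,177 \right)} - 5119} = \frac{28756 + 29909}{\left(-51\right) 177 - 5119} = \frac{58665}{-9027 - 5119} = \frac{58665}{-14146} = 58665 \left(- \frac{1}{14146}\right) = - \frac{58665}{14146}$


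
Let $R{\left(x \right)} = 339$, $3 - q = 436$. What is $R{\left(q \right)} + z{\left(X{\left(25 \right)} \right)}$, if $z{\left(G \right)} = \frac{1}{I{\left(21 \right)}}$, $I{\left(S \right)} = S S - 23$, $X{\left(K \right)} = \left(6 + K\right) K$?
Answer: $\frac{141703}{418} \approx 339.0$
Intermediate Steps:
$X{\left(K \right)} = K \left(6 + K\right)$
$I{\left(S \right)} = -23 + S^{2}$ ($I{\left(S \right)} = S^{2} - 23 = -23 + S^{2}$)
$q = -433$ ($q = 3 - 436 = -433$)
$z{\left(G \right)} = \frac{1}{418}$ ($z{\left(G \right)} = \frac{1}{-23 + 21^{2}} = \frac{1}{-23 + 441} = \frac{1}{418}$)
$R{\left(q \right)} + z{\left(X{\left(25 \right)} \right)} = 339 + \frac{1}{418} = \frac{141703}{418}$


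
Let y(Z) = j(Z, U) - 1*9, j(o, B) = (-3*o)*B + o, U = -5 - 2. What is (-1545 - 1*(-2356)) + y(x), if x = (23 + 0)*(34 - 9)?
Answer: 13452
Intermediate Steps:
U = -7
x = 575 (x = 23*25 = 575)
j(o, B) = o - 3*B*o (j(o, B) = -3*B*o + o = o - 3*B*o)
y(Z) = -9 + 22*Z (y(Z) = Z*(1 - 3*(-7)) - 1*9 = Z*(1 + 21) - 9 = Z*22 - 9 = 22*Z - 9 = -9 + 22*Z)
(-1545 - 1*(-2356)) + y(x) = (-1545 - 1*(-2356)) + (-9 + 22*575) = (-1545 + 2356) + (-9 + 12650) = 811 + 12641 = 13452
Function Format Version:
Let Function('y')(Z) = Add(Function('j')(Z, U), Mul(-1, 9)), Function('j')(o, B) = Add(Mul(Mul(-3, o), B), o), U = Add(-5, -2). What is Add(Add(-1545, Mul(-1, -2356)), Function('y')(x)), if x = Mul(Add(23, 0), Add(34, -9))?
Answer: 13452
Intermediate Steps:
U = -7
x = 575 (x = Mul(23, 25) = 575)
Function('j')(o, B) = Add(o, Mul(-3, B, o)) (Function('j')(o, B) = Add(Mul(-3, B, o), o) = Add(o, Mul(-3, B, o)))
Function('y')(Z) = Add(-9, Mul(22, Z)) (Function('y')(Z) = Add(Mul(Z, Add(1, Mul(-3, -7))), Mul(-1, 9)) = Add(Mul(Z, Add(1, 21)), -9) = Add(Mul(Z, 22), -9) = Add(Mul(22, Z), -9) = Add(-9, Mul(22, Z)))
Add(Add(-1545, Mul(-1, -2356)), Function('y')(x)) = Add(Add(-1545, Mul(-1, -2356)), Add(-9, Mul(22, 575))) = Add(Add(-1545, 2356), Add(-9, 12650)) = Add(811, 12641) = 13452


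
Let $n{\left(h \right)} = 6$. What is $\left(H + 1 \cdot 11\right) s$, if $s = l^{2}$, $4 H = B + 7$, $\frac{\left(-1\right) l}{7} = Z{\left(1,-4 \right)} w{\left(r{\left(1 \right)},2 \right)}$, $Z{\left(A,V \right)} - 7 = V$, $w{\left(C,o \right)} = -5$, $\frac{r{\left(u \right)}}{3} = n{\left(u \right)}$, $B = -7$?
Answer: $121275$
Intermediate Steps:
$r{\left(u \right)} = 18$ ($r{\left(u \right)} = 3 \cdot 6 = 18$)
$Z{\left(A,V \right)} = 7 + V$
$l = 105$ ($l = - 7 \left(7 - 4\right) \left(-5\right) = - 7 \cdot 3 \left(-5\right) = \left(-7\right) \left(-15\right) = 105$)
$H = 0$ ($H = \frac{-7 + 7}{4} = \frac{1}{4} \cdot 0 = 0$)
$s = 11025$ ($s = 105^{2} = 11025$)
$\left(H + 1 \cdot 11\right) s = \left(0 + 1 \cdot 11\right) 11025 = \left(0 + 11\right) 11025 = 11 \cdot 11025 = 121275$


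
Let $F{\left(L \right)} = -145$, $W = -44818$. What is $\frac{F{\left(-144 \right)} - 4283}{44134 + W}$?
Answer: $\frac{123}{19} \approx 6.4737$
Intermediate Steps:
$\frac{F{\left(-144 \right)} - 4283}{44134 + W} = \frac{-145 - 4283}{44134 - 44818} = - \frac{4428}{-684} = \left(-4428\right) \left(- \frac{1}{684}\right) = \frac{123}{19}$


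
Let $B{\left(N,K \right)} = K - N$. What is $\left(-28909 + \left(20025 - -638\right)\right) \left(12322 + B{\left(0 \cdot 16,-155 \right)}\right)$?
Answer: $-100329082$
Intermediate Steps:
$\left(-28909 + \left(20025 - -638\right)\right) \left(12322 + B{\left(0 \cdot 16,-155 \right)}\right) = \left(-28909 + \left(20025 - -638\right)\right) \left(12322 - \left(155 + 0 \cdot 16\right)\right) = \left(-28909 + \left(20025 + 638\right)\right) \left(12322 - 155\right) = \left(-28909 + 20663\right) \left(12322 + \left(-155 + 0\right)\right) = - 8246 \left(12322 - 155\right) = \left(-8246\right) 12167 = -100329082$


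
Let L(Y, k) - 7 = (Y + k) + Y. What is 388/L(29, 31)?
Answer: 97/24 ≈ 4.0417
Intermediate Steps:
L(Y, k) = 7 + k + 2*Y (L(Y, k) = 7 + ((Y + k) + Y) = 7 + (k + 2*Y) = 7 + k + 2*Y)
388/L(29, 31) = 388/(7 + 31 + 2*29) = 388/(7 + 31 + 58) = 388/96 = 388*(1/96) = 97/24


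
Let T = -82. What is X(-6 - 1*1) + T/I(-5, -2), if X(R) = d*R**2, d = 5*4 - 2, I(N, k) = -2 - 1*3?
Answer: 4492/5 ≈ 898.40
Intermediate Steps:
I(N, k) = -5 (I(N, k) = -2 - 3 = -5)
d = 18 (d = 20 - 2 = 18)
X(R) = 18*R**2
X(-6 - 1*1) + T/I(-5, -2) = 18*(-6 - 1*1)**2 - 82/(-5) = 18*(-6 - 1)**2 - 1/5*(-82) = 18*(-7)**2 + 82/5 = 18*49 + 82/5 = 882 + 82/5 = 4492/5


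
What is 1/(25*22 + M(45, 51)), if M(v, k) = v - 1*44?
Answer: 1/551 ≈ 0.0018149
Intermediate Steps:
M(v, k) = -44 + v (M(v, k) = v - 44 = -44 + v)
1/(25*22 + M(45, 51)) = 1/(25*22 + (-44 + 45)) = 1/(550 + 1) = 1/551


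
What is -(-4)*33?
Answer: 132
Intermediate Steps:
-(-4)*33 = -1*(-132) = 132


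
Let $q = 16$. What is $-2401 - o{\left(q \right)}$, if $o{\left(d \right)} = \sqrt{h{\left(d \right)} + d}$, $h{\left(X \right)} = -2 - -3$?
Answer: $-2401 - \sqrt{17} \approx -2405.1$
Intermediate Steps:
$h{\left(X \right)} = 1$ ($h{\left(X \right)} = -2 + 3 = 1$)
$o{\left(d \right)} = \sqrt{1 + d}$
$-2401 - o{\left(q \right)} = -2401 - \sqrt{1 + 16} = -2401 - \sqrt{17}$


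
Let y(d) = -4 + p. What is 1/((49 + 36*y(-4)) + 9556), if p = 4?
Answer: 1/9605 ≈ 0.00010411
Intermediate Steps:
y(d) = 0 (y(d) = -4 + 4 = 0)
1/((49 + 36*y(-4)) + 9556) = 1/((49 + 36*0) + 9556) = 1/((49 + 0) + 9556) = 1/(49 + 9556) = 1/9605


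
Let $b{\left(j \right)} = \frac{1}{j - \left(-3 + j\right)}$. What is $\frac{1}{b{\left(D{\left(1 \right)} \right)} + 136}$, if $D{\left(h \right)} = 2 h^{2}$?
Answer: $\frac{3}{409} \approx 0.007335$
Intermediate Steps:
$b{\left(j \right)} = \frac{1}{3}$
$\frac{1}{b{\left(D{\left(1 \right)} \right)} + 136} = \frac{1}{\frac{1}{3} + 136} = \frac{1}{\frac{409}{3}} = \frac{3}{409}$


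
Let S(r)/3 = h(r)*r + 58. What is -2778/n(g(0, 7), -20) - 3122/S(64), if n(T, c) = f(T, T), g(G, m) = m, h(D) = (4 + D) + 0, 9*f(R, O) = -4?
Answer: 11812999/1890 ≈ 6250.3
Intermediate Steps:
f(R, O) = -4/9 (f(R, O) = (⅑)*(-4) = -4/9)
h(D) = 4 + D
n(T, c) = -4/9
S(r) = 174 + 3*r*(4 + r) (S(r) = 3*((4 + r)*r + 58) = 3*(r*(4 + r) + 58) = 3*(58 + r*(4 + r)) = 174 + 3*r*(4 + r))
-2778/n(g(0, 7), -20) - 3122/S(64) = -2778/(-4/9) - 3122/(174 + 3*64*(4 + 64)) = -2778*(-9/4) - 3122/(174 + 3*64*68) = 12501/2 - 3122/(174 + 13056) = 12501/2 - 3122/13230 = 12501/2 - 3122*1/13230 = 12501/2 - 223/945 = 11812999/1890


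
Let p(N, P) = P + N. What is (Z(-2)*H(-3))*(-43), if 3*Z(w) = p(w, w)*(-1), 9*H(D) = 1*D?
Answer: 172/9 ≈ 19.111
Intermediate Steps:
p(N, P) = N + P
H(D) = D/9 (H(D) = (1*D)/9 = D/9)
Z(w) = -2*w/3 (Z(w) = ((w + w)*(-1))/3 = ((2*w)*(-1))/3 = (-2*w)/3 = -2*w/3)
(Z(-2)*H(-3))*(-43) = ((-⅔*(-2))*((⅑)*(-3)))*(-43) = ((4/3)*(-⅓))*(-43) = -4/9*(-43) = 172/9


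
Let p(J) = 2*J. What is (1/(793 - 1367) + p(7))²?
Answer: 64561225/329476 ≈ 195.95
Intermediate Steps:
(1/(793 - 1367) + p(7))² = (1/(793 - 1367) + 2*7)² = (1/(-574) + 14)² = (-1/574 + 14)² = (8035/574)² = 64561225/329476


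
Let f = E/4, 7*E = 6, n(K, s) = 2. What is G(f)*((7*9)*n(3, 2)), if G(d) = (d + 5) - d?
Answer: 630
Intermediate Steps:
E = 6/7 (E = (⅐)*6 = 6/7 ≈ 0.85714)
f = 3/14 (f = (6/7)/4 = (6/7)*(¼) = 3/14 ≈ 0.21429)
G(d) = 5 (G(d) = (5 + d) - d = 5)
G(f)*((7*9)*n(3, 2)) = 5*((7*9)*2) = 5*(63*2) = 5*126 = 630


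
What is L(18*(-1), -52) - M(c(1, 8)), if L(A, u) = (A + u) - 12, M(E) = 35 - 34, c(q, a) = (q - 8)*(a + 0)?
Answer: -83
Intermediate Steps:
c(q, a) = a*(-8 + q) (c(q, a) = (-8 + q)*a = a*(-8 + q))
M(E) = 1
L(A, u) = -12 + A + u
L(18*(-1), -52) - M(c(1, 8)) = (-12 + 18*(-1) - 52) - 1*1 = (-12 - 18 - 52) - 1 = -82 - 1 = -83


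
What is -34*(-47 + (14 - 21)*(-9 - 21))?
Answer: -5542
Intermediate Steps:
-34*(-47 + (14 - 21)*(-9 - 21)) = -34*(-47 - 7*(-30)) = -34*(-47 + 210) = -34*163 = -5542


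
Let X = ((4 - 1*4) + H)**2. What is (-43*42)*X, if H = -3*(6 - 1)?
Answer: -406350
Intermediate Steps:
H = -15 (H = -3*5 = -15)
X = 225 (X = ((4 - 1*4) - 15)**2 = ((4 - 4) - 15)**2 = (0 - 15)**2 = (-15)**2 = 225)
(-43*42)*X = -43*42*225 = -1806*225 = -406350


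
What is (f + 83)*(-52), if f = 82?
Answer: -8580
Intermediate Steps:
(f + 83)*(-52) = (82 + 83)*(-52) = 165*(-52) = -8580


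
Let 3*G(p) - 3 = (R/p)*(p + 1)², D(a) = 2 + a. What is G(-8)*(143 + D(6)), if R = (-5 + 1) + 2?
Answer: 9211/12 ≈ 767.58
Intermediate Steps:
R = -2 (R = -4 + 2 = -2)
G(p) = 1 - 2*(1 + p)²/(3*p) (G(p) = 1 + ((-2/p)*(p + 1)²)/3 = 1 + ((-2/p)*(1 + p)²)/3 = 1 + (-2*(1 + p)²/p)/3 = 1 - 2*(1 + p)²/(3*p))
G(-8)*(143 + D(6)) = ((-8 - 2*(1 - 8)²/3)/(-8))*(143 + (2 + 6)) = (-(-8 - ⅔*(-7)²)/8)*(143 + 8) = -(-8 - ⅔*49)/8*151 = -(-8 - 98/3)/8*151 = -⅛*(-122/3)*151 = (61/12)*151 = 9211/12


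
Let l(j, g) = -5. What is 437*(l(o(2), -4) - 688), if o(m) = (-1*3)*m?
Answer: -302841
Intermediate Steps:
o(m) = -3*m
437*(l(o(2), -4) - 688) = 437*(-5 - 688) = 437*(-693) = -302841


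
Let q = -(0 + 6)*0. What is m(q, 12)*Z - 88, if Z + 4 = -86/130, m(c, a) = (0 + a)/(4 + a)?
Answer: -23789/260 ≈ -91.496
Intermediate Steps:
q = 0 (q = -6*0 = -1*0 = 0)
m(c, a) = a/(4 + a)
Z = -303/65 (Z = -4 - 86/130 = -4 - 86*1/130 = -4 - 43/65 = -303/65 ≈ -4.6615)
m(q, 12)*Z - 88 = (12/(4 + 12))*(-303/65) - 88 = (12/16)*(-303/65) - 88 = (12*(1/16))*(-303/65) - 88 = (¾)*(-303/65) - 88 = -909/260 - 88 = -23789/260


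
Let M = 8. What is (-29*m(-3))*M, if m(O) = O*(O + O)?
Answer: -4176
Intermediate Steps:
m(O) = 2*O² (m(O) = O*(2*O) = 2*O²)
(-29*m(-3))*M = -58*(-3)²*8 = -58*9*8 = -29*18*8 = -522*8 = -4176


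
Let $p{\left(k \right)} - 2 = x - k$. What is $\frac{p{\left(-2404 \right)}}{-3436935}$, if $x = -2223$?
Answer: $- \frac{61}{1145645} \approx -5.3245 \cdot 10^{-5}$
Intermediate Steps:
$p{\left(k \right)} = -2221 - k$ ($p{\left(k \right)} = 2 - \left(2223 + k\right) = -2221 - k$)
$\frac{p{\left(-2404 \right)}}{-3436935} = \frac{-2221 - -2404}{-3436935} = \left(-2221 + 2404\right) \left(- \frac{1}{3436935}\right) = 183 \left(- \frac{1}{3436935}\right) = - \frac{61}{1145645}$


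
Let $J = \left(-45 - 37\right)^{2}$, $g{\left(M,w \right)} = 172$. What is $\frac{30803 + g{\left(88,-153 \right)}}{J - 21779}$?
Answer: $- \frac{6195}{3011} \approx -2.0575$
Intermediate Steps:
$J = 6724$ ($J = \left(-82\right)^{2} = 6724$)
$\frac{30803 + g{\left(88,-153 \right)}}{J - 21779} = \frac{30803 + 172}{6724 - 21779} = \frac{30975}{-15055} = 30975 \left(- \frac{1}{15055}\right) = - \frac{6195}{3011}$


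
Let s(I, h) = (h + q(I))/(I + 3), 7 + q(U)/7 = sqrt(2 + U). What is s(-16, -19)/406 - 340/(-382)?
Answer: 455124/504049 - I*sqrt(14)/754 ≈ 0.90294 - 0.0049624*I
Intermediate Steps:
q(U) = -49 + 7*sqrt(2 + U)
s(I, h) = (-49 + h + 7*sqrt(2 + I))/(3 + I) (s(I, h) = (h + (-49 + 7*sqrt(2 + I)))/(I + 3) = (-49 + h + 7*sqrt(2 + I))/(3 + I))
s(-16, -19)/406 - 340/(-382) = ((-49 - 19 + 7*sqrt(2 - 16))/(3 - 16))/406 - 340/(-382) = ((-49 - 19 + 7*sqrt(-14))/(-13))*(1/406) - 340*(-1/382) = -(-49 - 19 + 7*(I*sqrt(14)))/13*(1/406) + 170/191 = -(-49 - 19 + 7*I*sqrt(14))/13*(1/406) + 170/191 = -(-68 + 7*I*sqrt(14))/13*(1/406) + 170/191 = (68/13 - 7*I*sqrt(14)/13)*(1/406) + 170/191 = (34/2639 - I*sqrt(14)/754) + 170/191 = 455124/504049 - I*sqrt(14)/754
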